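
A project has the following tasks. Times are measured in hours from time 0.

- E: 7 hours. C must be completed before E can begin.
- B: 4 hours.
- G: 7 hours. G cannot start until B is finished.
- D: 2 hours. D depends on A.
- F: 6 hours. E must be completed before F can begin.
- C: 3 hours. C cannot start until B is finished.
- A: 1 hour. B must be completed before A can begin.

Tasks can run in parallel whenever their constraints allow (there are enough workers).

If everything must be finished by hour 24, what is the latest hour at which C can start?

8

Nothing follows F; the deadline of hour 24 is its only limit. It must start by 24 − 6 = hour 18.
E must finish before F (must start by hour 18). With a 7-hour duration, E must start by 18 − 7 = hour 11.
C feeds into E (must start by hour 11); so C must finish by hour 11 and therefore start by hour 8.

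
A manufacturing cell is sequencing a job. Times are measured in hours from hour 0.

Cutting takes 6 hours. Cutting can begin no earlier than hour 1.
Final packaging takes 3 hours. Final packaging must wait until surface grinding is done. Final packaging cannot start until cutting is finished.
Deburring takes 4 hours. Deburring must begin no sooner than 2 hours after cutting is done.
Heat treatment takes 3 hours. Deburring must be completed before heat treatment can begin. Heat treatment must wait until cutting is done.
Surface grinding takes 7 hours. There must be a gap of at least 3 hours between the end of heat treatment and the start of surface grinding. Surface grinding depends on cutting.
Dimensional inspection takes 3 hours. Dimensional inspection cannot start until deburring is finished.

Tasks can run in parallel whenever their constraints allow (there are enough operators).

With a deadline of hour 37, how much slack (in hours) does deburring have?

8

After its own release at hour 1, cutting can start at hour 1 and finishes at hour 7.
Deburring waits on cutting (finishes hour 7, plus 2-hour gap → hour 9), so it starts at hour 9 and finishes at 9 + 4 = hour 13.

Working backward from the deadline:
Nothing follows final packaging; the deadline of hour 37 is its only limit. It must start by 37 − 3 = hour 34.
Since final packaging (must start by hour 34) depends on it, surface grinding must finish by hour 34. Backing off its 7-hour duration gives a latest start of hour 27.
Heat treatment must finish before surface grinding (must start by hour 27, minus 3-hour gap → hour 24). With a 3-hour duration, heat treatment must start by 24 − 3 = hour 21.
Nothing follows dimensional inspection; the deadline of hour 37 is its only limit. It must start by 37 − 3 = hour 34.
For deburring: heat treatment (must start by hour 21); dimensional inspection (must start by hour 34). The most restrictive is hour 21; with a 4-hour duration, deburring must start by hour 17.
So deburring can start as early as hour 9 and as late as hour 17, giving 17 − 9 = 8 hours of slack.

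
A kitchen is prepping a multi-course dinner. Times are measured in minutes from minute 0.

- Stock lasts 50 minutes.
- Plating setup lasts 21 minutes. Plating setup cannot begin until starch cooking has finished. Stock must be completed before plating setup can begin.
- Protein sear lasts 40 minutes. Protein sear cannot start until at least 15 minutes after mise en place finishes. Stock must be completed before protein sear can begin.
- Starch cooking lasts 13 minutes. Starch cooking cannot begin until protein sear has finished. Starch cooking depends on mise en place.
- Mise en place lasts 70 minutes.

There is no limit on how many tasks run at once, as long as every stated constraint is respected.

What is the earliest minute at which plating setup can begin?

Stock can start immediately at minute 0; it finishes at minute 50.
Mise en place can start immediately at minute 0; it finishes at minute 70.
Protein sear cannot start until mise en place (finishes minute 70, plus 15-minute gap → minute 85); stock (finishes minute 50). The controlling bound is minute 85, so protein sear finishes at 85 + 40 = minute 125.
For starch cooking: protein sear (finishes minute 125); mise en place (finishes minute 70). Taking the maximum gives a start of minute 125, and it finishes at 125 + 13 = minute 138.
Plating setup waits on starch cooking (finishes minute 138); stock (finishes minute 50). The latest of these is minute 138, which is the earliest plating setup can start.

138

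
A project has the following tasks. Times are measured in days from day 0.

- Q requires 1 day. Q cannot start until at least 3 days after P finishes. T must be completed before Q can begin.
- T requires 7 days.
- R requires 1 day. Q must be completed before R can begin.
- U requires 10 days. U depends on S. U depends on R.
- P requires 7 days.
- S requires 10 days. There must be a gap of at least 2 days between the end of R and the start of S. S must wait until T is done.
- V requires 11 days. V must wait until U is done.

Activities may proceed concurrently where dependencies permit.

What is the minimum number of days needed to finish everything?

Nothing blocks T, so it runs from day 0 to day 7.
P can start immediately at day 0; it finishes at day 7.
Q needs all of P (finishes day 7, plus 3-day gap → day 10); T (finishes day 7). That puts its earliest start at day 10; it finishes at 10 + 1 = day 11.
R cannot begin until Q (finishes day 11). It runs from day 11 to 11 + 1 = day 12.
S cannot start until R (finishes day 12, plus 2-day gap → day 14); T (finishes day 7). The controlling bound is day 14, so S finishes at 14 + 10 = day 24.
U has to wait for S (finishes day 24); R (finishes day 12). The latest of these is day 24, so U runs day 24 to 24 + 10 = day 34.
After U (finishes day 34), V can start at day 34 and finishes at day 45.
All tasks are finished once the last one completes. Finish times: P at 7, Q at 11, R at 12, S at 24, T at 7, U at 34, V at 45. The latest is day 45.

45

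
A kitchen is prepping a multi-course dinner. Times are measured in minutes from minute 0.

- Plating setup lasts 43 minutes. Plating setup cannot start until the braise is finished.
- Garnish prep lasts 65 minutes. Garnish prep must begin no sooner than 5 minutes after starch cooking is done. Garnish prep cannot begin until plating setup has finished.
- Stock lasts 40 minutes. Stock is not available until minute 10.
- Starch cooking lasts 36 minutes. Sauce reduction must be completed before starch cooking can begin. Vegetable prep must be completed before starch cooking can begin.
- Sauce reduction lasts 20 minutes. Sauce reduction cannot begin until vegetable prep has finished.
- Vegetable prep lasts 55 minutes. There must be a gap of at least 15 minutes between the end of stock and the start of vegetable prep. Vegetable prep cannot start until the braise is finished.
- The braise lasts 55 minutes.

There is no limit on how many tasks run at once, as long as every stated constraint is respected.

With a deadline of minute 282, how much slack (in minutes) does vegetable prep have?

The braise can start immediately at minute 0; it finishes at minute 55.
Stock cannot begin until its own release at minute 10. It runs from minute 10 to 10 + 40 = minute 50.
Vegetable prep cannot start until stock (finishes minute 50, plus 15-minute gap → minute 65); the braise (finishes minute 55). The controlling bound is minute 65, so vegetable prep finishes at 65 + 55 = minute 120.

Working backward from the deadline:
Garnish prep has no dependents, so it just needs to finish by minute 282. Starting by 282 − 65 = minute 217 achieves that.
Starch cooking feeds into garnish prep (must start by minute 217, minus 5-minute gap → minute 212); so starch cooking must finish by minute 212 and therefore start by minute 176.
Sauce reduction feeds into starch cooking (must start by minute 176); so sauce reduction must finish by minute 176 and therefore start by minute 156.
Vegetable prep feeds sauce reduction (must start by minute 156); starch cooking (must start by minute 176). Taking the minimum, vegetable prep must finish by minute 156 and start by 156 − 55 = minute 101.
So vegetable prep can start as early as minute 65 and as late as minute 101, giving 101 − 65 = 36 minutes of slack.

36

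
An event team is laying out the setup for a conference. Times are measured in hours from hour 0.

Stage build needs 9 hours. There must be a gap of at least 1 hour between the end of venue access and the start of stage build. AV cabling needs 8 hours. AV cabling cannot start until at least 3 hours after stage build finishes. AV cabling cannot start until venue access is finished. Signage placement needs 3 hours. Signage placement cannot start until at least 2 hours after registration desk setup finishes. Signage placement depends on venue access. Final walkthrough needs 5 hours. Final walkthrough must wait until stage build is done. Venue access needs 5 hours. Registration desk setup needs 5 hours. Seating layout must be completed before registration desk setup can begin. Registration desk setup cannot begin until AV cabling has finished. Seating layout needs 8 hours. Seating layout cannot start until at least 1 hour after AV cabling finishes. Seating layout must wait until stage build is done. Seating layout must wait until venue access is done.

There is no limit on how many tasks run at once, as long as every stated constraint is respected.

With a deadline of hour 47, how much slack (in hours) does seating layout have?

Venue access can start immediately at hour 0; it finishes at hour 5.
Stage build waits on venue access (finishes hour 5, plus 1-hour gap → hour 6), so it starts at hour 6 and finishes at 6 + 9 = hour 15.
AV cabling has to wait for stage build (finishes hour 15, plus 3-hour gap → hour 18); venue access (finishes hour 5). The latest of these is hour 18, so AV cabling runs hour 18 to 18 + 8 = hour 26.
Seating layout needs all of AV cabling (finishes hour 26, plus 1-hour gap → hour 27); stage build (finishes hour 15); venue access (finishes hour 5). That puts its earliest start at hour 27; it finishes at 27 + 8 = hour 35.

Working backward from the deadline:
Signage placement has no dependents, so it just needs to finish by hour 47. Starting by 47 − 3 = hour 44 achieves that.
Since signage placement (must start by hour 44, minus 2-hour gap → hour 42) depends on it, registration desk setup must finish by hour 42. Backing off its 5-hour duration gives a latest start of hour 37.
Seating layout feeds into registration desk setup (must start by hour 37); so seating layout must finish by hour 37 and therefore start by hour 29.
So seating layout can start as early as hour 27 and as late as hour 29, giving 29 − 27 = 2 hours of slack.

2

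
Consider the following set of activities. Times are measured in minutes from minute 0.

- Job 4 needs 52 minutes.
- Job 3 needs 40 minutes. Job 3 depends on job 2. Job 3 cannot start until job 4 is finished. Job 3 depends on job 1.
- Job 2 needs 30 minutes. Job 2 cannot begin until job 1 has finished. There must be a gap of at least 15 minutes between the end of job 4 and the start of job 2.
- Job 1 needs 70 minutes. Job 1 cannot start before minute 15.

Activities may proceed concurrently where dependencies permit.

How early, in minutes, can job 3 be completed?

155

Job 4 can start immediately at minute 0; it finishes at minute 52.
Job 1 waits on its own release at minute 15, so it starts at minute 15 and finishes at 15 + 70 = minute 85.
Job 2 cannot start until job 1 (finishes minute 85); job 4 (finishes minute 52, plus 15-minute gap → minute 67). The controlling bound is minute 85, so job 2 finishes at 85 + 30 = minute 115.
Job 3 has to wait for job 2 (finishes minute 115); job 4 (finishes minute 52); job 1 (finishes minute 85). The latest of these is minute 115, so job 3 runs minute 115 to 115 + 40 = minute 155.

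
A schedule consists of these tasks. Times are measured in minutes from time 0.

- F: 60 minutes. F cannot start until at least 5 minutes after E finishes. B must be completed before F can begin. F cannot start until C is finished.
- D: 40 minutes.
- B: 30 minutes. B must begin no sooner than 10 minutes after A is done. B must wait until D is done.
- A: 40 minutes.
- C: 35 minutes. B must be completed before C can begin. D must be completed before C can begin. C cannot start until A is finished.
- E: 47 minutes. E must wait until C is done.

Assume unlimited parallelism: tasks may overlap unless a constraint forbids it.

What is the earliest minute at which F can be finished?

Nothing blocks D, so it runs from minute 0 to minute 40.
Nothing blocks A, so it runs from minute 0 to minute 40.
For B: A (finishes minute 40, plus 10-minute gap → minute 50); D (finishes minute 40). Taking the maximum gives a start of minute 50, and it finishes at 50 + 30 = minute 80.
For C: B (finishes minute 80); D (finishes minute 40); A (finishes minute 40). Taking the maximum gives a start of minute 80, and it finishes at 80 + 35 = minute 115.
E waits on C (finishes minute 115), so it starts at minute 115 and finishes at 115 + 47 = minute 162.
F has to wait for E (finishes minute 162, plus 5-minute gap → minute 167); B (finishes minute 80); C (finishes minute 115). The latest of these is minute 167, so F runs minute 167 to 167 + 60 = minute 227.

227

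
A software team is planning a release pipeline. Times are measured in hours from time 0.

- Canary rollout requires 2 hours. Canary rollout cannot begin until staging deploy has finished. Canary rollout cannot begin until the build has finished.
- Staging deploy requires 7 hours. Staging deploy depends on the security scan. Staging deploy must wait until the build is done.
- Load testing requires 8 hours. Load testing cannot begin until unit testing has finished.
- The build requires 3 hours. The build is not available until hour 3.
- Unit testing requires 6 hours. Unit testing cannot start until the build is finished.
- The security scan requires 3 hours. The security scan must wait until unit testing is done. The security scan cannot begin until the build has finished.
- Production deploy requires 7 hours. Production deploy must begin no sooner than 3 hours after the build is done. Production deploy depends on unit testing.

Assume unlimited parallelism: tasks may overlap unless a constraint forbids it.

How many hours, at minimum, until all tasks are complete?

24

The build cannot begin until its own release at hour 3. It runs from hour 3 to 3 + 3 = hour 6.
After the build (finishes hour 6), unit testing can start at hour 6 and finishes at hour 12.
Production deploy cannot start until the build (finishes hour 6, plus 3-hour gap → hour 9); unit testing (finishes hour 12). The controlling bound is hour 12, so production deploy finishes at 12 + 7 = hour 19.
Load testing cannot begin until unit testing (finishes hour 12). It runs from hour 12 to 12 + 8 = hour 20.
For the security scan: unit testing (finishes hour 12); the build (finishes hour 6). Taking the maximum gives a start of hour 12, and it finishes at 12 + 3 = hour 15.
Staging deploy needs all of the security scan (finishes hour 15); the build (finishes hour 6). That puts its earliest start at hour 15; it finishes at 15 + 7 = hour 22.
Canary rollout cannot start until staging deploy (finishes hour 22); the build (finishes hour 6). The controlling bound is hour 22, so canary rollout finishes at 22 + 2 = hour 24.
All tasks are finished once the last one completes. Finish times: The build at 6, Unit testing at 12, The security scan at 15, Staging deploy at 22, Canary rollout at 24, Load testing at 20, Production deploy at 19. The latest is hour 24.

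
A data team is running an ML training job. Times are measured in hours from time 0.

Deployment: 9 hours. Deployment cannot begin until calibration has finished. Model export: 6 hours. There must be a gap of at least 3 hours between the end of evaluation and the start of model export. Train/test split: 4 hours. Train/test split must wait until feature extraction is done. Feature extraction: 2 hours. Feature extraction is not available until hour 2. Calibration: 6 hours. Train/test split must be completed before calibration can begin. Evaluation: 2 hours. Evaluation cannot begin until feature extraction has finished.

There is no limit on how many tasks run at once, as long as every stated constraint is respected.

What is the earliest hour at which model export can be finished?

Feature extraction cannot begin until its own release at hour 2. It runs from hour 2 to 2 + 2 = hour 4.
After feature extraction (finishes hour 4), evaluation can start at hour 4 and finishes at hour 6.
After evaluation (finishes hour 6, plus 3-hour gap → hour 9), model export can start at hour 9 and finishes at hour 15.

15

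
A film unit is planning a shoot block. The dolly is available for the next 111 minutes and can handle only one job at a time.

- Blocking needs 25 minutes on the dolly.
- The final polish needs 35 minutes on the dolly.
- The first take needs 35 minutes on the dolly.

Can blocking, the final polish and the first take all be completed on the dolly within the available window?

Running back to back, the jobs need 25 + 35 + 35 = 95 minutes on the dolly.
Since 95 ≤ 111, they fit within the window.

Yes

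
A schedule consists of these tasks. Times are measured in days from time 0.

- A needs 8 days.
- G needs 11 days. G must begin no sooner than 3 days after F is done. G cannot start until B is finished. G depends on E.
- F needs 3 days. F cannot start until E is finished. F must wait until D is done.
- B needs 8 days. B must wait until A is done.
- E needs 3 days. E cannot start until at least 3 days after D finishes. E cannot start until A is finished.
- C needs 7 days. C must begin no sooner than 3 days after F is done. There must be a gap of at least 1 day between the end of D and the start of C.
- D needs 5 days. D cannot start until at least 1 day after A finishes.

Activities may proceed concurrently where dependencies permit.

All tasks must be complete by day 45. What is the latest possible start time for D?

Nothing follows G; the deadline of day 45 is its only limit. It must start by 45 − 11 = day 34.
To finish by day 45, C (duration 7) must start no later than day 38.
F has several dependents: C (must start by day 38, minus 3-day gap → day 35); G (must start by day 34, minus 3-day gap → day 31). The earliest of those limits is day 31, so F must start by 31 − 3 = day 28.
E feeds F (must start by day 28); G (must start by day 34). Taking the minimum, E must finish by day 28 and start by 28 − 3 = day 25.
D has several dependents: C (must start by day 38, minus 1-day gap → day 37); E (must start by day 25, minus 3-day gap → day 22); F (must start by day 28). The earliest of those limits is day 22, so D must start by 22 − 5 = day 17.

17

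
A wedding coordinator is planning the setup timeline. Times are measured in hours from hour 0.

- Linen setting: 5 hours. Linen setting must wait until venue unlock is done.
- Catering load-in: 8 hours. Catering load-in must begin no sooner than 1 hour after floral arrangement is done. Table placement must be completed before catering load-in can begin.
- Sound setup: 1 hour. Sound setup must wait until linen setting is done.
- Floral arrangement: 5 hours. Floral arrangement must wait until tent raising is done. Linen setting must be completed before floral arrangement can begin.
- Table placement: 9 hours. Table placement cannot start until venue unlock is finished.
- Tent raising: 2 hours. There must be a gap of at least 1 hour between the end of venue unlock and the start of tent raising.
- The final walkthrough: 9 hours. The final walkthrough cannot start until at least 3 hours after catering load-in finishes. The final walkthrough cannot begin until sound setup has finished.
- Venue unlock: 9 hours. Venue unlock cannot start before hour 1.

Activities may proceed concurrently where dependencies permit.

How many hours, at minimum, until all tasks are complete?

41

Venue unlock waits on its own release at hour 1, so it starts at hour 1 and finishes at 1 + 9 = hour 10.
After venue unlock (finishes hour 10), linen setting can start at hour 10 and finishes at hour 15.
After linen setting (finishes hour 15), sound setup can start at hour 15 and finishes at hour 16.
Table placement cannot begin until venue unlock (finishes hour 10). It runs from hour 10 to 10 + 9 = hour 19.
Tent raising waits on venue unlock (finishes hour 10, plus 1-hour gap → hour 11), so it starts at hour 11 and finishes at 11 + 2 = hour 13.
Floral arrangement cannot start until tent raising (finishes hour 13); linen setting (finishes hour 15). The controlling bound is hour 15, so floral arrangement finishes at 15 + 5 = hour 20.
Catering load-in needs all of floral arrangement (finishes hour 20, plus 1-hour gap → hour 21); table placement (finishes hour 19). That puts its earliest start at hour 21; it finishes at 21 + 8 = hour 29.
The final walkthrough needs all of catering load-in (finishes hour 29, plus 3-hour gap → hour 32); sound setup (finishes hour 16). That puts its earliest start at hour 32; it finishes at 32 + 9 = hour 41.
All tasks are finished once the last one completes. Finish times: Venue unlock at 10, Tent raising at 13, Table placement at 19, Linen setting at 15, Floral arrangement at 20, Sound setup at 16, Catering load-in at 29, The final walkthrough at 41. The latest is hour 41.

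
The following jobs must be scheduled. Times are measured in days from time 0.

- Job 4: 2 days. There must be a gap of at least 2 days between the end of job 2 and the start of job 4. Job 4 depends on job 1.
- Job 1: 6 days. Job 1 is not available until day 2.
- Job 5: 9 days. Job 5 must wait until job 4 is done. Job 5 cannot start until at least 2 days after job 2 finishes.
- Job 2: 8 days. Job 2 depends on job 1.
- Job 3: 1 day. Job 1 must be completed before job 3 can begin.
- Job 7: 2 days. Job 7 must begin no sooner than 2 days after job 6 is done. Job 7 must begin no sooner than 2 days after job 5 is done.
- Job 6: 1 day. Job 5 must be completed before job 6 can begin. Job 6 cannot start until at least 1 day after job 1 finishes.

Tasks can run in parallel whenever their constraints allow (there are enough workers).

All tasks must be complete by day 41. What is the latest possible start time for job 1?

Nothing follows job 7; the deadline of day 41 is its only limit. It must start by 41 − 2 = day 39.
Job 6 has to be done before job 7 (must start by day 39, minus 2-day gap → day 37). That means finishing by day 37, i.e. starting by 37 − 1 = day 36.
Job 5 must finish in time for job 6 (must start by day 36); job 7 (must start by day 39, minus 2-day gap → day 37). The tightest is day 36, so job 5 must start by 36 − 9 = day 27.
Job 4 has to be done before job 5 (must start by day 27). That means finishing by day 27, i.e. starting by 27 − 2 = day 25.
Job 2 feeds job 4 (must start by day 25, minus 2-day gap → day 23); job 5 (must start by day 27, minus 2-day gap → day 25). Taking the minimum, job 2 must finish by day 23 and start by 23 − 8 = day 15.
To finish by day 41, job 3 (duration 1) must start no later than day 40.
For job 1: job 2 (must start by day 15); job 3 (must start by day 40); job 4 (must start by day 25); job 6 (must start by day 36, minus 1-day gap → day 35). The most restrictive is day 15; with a 6-day duration, job 1 must start by day 9.

9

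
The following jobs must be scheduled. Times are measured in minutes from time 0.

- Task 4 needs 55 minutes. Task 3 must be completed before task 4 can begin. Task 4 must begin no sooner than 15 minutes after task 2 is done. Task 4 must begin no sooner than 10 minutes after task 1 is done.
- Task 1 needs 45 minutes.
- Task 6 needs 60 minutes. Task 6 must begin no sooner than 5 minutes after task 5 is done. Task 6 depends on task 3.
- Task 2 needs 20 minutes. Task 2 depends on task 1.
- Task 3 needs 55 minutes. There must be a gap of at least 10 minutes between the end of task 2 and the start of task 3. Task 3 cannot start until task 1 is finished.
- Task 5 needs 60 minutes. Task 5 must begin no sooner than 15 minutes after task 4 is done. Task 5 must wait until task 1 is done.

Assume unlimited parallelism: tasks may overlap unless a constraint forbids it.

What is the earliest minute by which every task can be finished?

325

Task 1 has no prerequisites, so it starts at minute 0 and finishes at minute 45.
After task 1 (finishes minute 45), task 2 can start at minute 45 and finishes at minute 65.
Task 3 needs all of task 2 (finishes minute 65, plus 10-minute gap → minute 75); task 1 (finishes minute 45). That puts its earliest start at minute 75; it finishes at 75 + 55 = minute 130.
Task 4 needs all of task 3 (finishes minute 130); task 2 (finishes minute 65, plus 15-minute gap → minute 80); task 1 (finishes minute 45, plus 10-minute gap → minute 55). That puts its earliest start at minute 130; it finishes at 130 + 55 = minute 185.
Task 5 cannot start until task 4 (finishes minute 185, plus 15-minute gap → minute 200); task 1 (finishes minute 45). The controlling bound is minute 200, so task 5 finishes at 200 + 60 = minute 260.
For task 6: task 5 (finishes minute 260, plus 5-minute gap → minute 265); task 3 (finishes minute 130). Taking the maximum gives a start of minute 265, and it finishes at 265 + 60 = minute 325.
All tasks are finished once the last one completes. Finish times: Task 1 at 45, Task 2 at 65, Task 3 at 130, Task 4 at 185, Task 5 at 260, Task 6 at 325. The latest is minute 325.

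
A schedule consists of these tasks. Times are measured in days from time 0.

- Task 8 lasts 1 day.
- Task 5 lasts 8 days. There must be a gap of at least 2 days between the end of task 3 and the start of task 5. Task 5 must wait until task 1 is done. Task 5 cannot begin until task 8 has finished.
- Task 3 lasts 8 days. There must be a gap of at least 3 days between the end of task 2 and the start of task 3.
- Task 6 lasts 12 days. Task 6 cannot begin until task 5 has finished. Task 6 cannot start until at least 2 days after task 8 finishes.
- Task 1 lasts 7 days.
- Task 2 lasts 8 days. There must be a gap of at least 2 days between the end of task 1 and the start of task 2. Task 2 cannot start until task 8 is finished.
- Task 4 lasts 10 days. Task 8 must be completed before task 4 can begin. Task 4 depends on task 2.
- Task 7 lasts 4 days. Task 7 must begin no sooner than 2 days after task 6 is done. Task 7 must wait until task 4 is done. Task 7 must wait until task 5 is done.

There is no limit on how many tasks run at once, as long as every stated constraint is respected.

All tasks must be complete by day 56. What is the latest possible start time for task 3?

20

To finish by day 56, task 7 (duration 4) must start no later than day 52.
Task 6 has to be done before task 7 (must start by day 52, minus 2-day gap → day 50). That means finishing by day 50, i.e. starting by 50 − 12 = day 38.
Task 5 has several dependents: task 6 (must start by day 38); task 7 (must start by day 52). The earliest of those limits is day 38, so task 5 must start by 38 − 8 = day 30.
Since task 5 (must start by day 30, minus 2-day gap → day 28) depends on it, task 3 must finish by day 28. Backing off its 8-day duration gives a latest start of day 20.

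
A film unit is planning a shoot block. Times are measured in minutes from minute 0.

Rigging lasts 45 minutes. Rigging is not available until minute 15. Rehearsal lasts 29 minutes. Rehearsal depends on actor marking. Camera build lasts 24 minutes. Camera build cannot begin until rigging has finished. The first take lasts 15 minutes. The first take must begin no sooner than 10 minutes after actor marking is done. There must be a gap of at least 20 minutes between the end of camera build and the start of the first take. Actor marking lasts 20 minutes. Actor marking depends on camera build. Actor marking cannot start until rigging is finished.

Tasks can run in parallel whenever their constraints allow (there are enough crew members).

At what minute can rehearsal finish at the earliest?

133

Rigging cannot begin until its own release at minute 15. It runs from minute 15 to 15 + 45 = minute 60.
Camera build cannot begin until rigging (finishes minute 60). It runs from minute 60 to 60 + 24 = minute 84.
Actor marking needs all of camera build (finishes minute 84); rigging (finishes minute 60). That puts its earliest start at minute 84; it finishes at 84 + 20 = minute 104.
Rehearsal waits on actor marking (finishes minute 104), so it starts at minute 104 and finishes at 104 + 29 = minute 133.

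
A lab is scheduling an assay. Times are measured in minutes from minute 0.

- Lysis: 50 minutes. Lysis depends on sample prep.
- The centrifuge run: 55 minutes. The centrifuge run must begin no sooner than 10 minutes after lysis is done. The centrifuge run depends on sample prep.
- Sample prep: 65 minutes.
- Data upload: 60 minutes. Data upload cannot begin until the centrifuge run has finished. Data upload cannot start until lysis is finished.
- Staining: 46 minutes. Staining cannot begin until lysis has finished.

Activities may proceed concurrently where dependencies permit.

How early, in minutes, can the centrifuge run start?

Sample prep can start immediately at minute 0; it finishes at minute 65.
Lysis cannot begin until sample prep (finishes minute 65). It runs from minute 65 to 65 + 50 = minute 115.
The centrifuge run waits on lysis (finishes minute 115, plus 10-minute gap → minute 125); sample prep (finishes minute 65). The latest of these is minute 125, which is the earliest the centrifuge run can start.

125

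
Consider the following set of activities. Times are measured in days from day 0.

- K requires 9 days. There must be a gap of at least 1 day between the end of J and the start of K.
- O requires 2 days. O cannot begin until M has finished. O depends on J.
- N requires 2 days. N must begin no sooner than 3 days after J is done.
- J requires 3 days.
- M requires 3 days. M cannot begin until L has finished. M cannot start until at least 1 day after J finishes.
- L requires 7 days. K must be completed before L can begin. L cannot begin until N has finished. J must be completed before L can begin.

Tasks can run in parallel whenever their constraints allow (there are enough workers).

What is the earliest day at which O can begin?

Nothing blocks J, so it runs from day 0 to day 3.
N cannot begin until J (finishes day 3, plus 3-day gap → day 6). It runs from day 6 to 6 + 2 = day 8.
After J (finishes day 3, plus 1-day gap → day 4), K can start at day 4 and finishes at day 13.
L needs all of K (finishes day 13); N (finishes day 8); J (finishes day 3). That puts its earliest start at day 13; it finishes at 13 + 7 = day 20.
M needs all of L (finishes day 20); J (finishes day 3, plus 1-day gap → day 4). That puts its earliest start at day 20; it finishes at 20 + 3 = day 23.
O waits on M (finishes day 23); J (finishes day 3). The latest of these is day 23, which is the earliest O can start.

23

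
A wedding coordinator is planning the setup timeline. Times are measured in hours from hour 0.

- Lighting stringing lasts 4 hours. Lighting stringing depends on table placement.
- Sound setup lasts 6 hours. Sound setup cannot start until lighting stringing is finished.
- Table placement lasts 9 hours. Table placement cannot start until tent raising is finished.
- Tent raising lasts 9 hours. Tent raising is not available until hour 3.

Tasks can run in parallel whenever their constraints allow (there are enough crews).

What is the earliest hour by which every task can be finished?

Tent raising cannot begin until its own release at hour 3. It runs from hour 3 to 3 + 9 = hour 12.
Table placement cannot begin until tent raising (finishes hour 12). It runs from hour 12 to 12 + 9 = hour 21.
Lighting stringing cannot begin until table placement (finishes hour 21). It runs from hour 21 to 21 + 4 = hour 25.
Sound setup cannot begin until lighting stringing (finishes hour 25). It runs from hour 25 to 25 + 6 = hour 31.
All tasks are finished once the last one completes. Finish times: Tent raising at 12, Table placement at 21, Lighting stringing at 25, Sound setup at 31. The latest is hour 31.

31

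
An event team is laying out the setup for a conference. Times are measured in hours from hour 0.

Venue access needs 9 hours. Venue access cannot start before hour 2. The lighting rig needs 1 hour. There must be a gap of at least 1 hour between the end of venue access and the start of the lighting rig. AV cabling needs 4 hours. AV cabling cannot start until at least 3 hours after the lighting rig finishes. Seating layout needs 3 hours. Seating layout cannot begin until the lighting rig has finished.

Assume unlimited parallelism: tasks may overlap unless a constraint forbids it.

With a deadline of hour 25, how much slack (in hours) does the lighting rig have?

5

After its own release at hour 2, venue access can start at hour 2 and finishes at hour 11.
The lighting rig waits on venue access (finishes hour 11, plus 1-hour gap → hour 12), so it starts at hour 12 and finishes at 12 + 1 = hour 13.

Working backward from the deadline:
AV cabling has no dependents, so it just needs to finish by hour 25. Starting by 25 − 4 = hour 21 achieves that.
Seating layout has no dependents, so it just needs to finish by hour 25. Starting by 25 − 3 = hour 22 achieves that.
For the lighting rig: AV cabling (must start by hour 21, minus 3-hour gap → hour 18); seating layout (must start by hour 22). The most restrictive is hour 18; with a 1-hour duration, the lighting rig must start by hour 17.
So the lighting rig can start as early as hour 12 and as late as hour 17, giving 17 − 12 = 5 hours of slack.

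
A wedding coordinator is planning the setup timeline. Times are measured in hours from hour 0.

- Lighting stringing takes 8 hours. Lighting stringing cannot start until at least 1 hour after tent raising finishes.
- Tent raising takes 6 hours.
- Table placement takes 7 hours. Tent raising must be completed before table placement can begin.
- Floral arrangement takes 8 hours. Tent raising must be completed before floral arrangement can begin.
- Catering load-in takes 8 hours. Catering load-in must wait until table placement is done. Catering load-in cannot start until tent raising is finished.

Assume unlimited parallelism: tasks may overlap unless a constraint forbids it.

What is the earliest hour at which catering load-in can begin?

Nothing blocks tent raising, so it runs from hour 0 to hour 6.
After tent raising (finishes hour 6), table placement can start at hour 6 and finishes at hour 13.
Catering load-in waits on table placement (finishes hour 13); tent raising (finishes hour 6). The latest of these is hour 13, which is the earliest catering load-in can start.

13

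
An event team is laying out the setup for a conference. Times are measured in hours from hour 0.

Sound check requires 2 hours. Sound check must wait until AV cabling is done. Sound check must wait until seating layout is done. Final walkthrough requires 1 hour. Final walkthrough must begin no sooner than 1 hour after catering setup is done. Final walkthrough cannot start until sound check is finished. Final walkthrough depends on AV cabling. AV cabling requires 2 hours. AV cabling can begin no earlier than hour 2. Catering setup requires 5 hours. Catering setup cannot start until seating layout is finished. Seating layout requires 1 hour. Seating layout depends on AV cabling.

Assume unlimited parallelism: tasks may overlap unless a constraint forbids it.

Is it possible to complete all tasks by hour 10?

No

After its own release at hour 2, AV cabling can start at hour 2 and finishes at hour 4.
Seating layout waits on AV cabling (finishes hour 4), so it starts at hour 4 and finishes at 4 + 1 = hour 5.
Sound check has to wait for AV cabling (finishes hour 4); seating layout (finishes hour 5). The latest of these is hour 5, so sound check runs hour 5 to 5 + 2 = hour 7.
After seating layout (finishes hour 5), catering setup can start at hour 5 and finishes at hour 10.
Final walkthrough has to wait for catering setup (finishes hour 10, plus 1-hour gap → hour 11); sound check (finishes hour 7); AV cabling (finishes hour 4). The latest of these is hour 11, so final walkthrough runs hour 11 to 11 + 1 = hour 12.
The earliest everything can be done is hour 12, which is after the deadline of 10, so it is not possible.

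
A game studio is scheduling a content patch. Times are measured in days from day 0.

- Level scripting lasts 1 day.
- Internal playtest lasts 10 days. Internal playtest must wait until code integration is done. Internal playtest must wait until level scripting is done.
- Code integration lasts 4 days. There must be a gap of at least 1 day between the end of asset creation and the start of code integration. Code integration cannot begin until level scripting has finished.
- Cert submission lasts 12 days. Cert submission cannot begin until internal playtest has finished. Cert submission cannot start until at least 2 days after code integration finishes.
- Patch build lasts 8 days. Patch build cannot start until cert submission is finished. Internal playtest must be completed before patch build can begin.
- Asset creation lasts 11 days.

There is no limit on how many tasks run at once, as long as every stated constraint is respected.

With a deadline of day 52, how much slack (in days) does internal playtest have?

6

Level scripting can start immediately at day 0; it finishes at day 1.
Asset creation has no prerequisites, so it starts at day 0 and finishes at day 11.
For code integration: asset creation (finishes day 11, plus 1-day gap → day 12); level scripting (finishes day 1). Taking the maximum gives a start of day 12, and it finishes at 12 + 4 = day 16.
Internal playtest cannot start until code integration (finishes day 16); level scripting (finishes day 1). The controlling bound is day 16, so internal playtest finishes at 16 + 10 = day 26.

Working backward from the deadline:
Patch build must finish by day 52; it takes 8 days, so it must start by 52 − 8 = day 44.
Cert submission has to be done before patch build (must start by day 44). That means finishing by day 44, i.e. starting by 44 − 12 = day 32.
Internal playtest feeds cert submission (must start by day 32); patch build (must start by day 44). Taking the minimum, internal playtest must finish by day 32 and start by 32 − 10 = day 22.
So internal playtest can start as early as day 16 and as late as day 22, giving 22 − 16 = 6 days of slack.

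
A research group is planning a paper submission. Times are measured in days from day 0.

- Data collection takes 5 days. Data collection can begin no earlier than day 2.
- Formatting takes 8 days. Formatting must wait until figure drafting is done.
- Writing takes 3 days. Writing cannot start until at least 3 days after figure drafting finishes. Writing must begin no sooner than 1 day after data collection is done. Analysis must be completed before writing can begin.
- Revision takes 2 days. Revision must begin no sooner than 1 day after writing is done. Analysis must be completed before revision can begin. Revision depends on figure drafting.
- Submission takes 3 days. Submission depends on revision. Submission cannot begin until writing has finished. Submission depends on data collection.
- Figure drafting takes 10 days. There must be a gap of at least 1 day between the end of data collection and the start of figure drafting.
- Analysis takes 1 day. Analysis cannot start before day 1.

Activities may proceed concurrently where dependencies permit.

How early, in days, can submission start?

Analysis cannot begin until its own release at day 1. It runs from day 1 to 1 + 1 = day 2.
After its own release at day 2, data collection can start at day 2 and finishes at day 7.
Figure drafting cannot begin until data collection (finishes day 7, plus 1-day gap → day 8). It runs from day 8 to 8 + 10 = day 18.
For writing: figure drafting (finishes day 18, plus 3-day gap → day 21); data collection (finishes day 7, plus 1-day gap → day 8); analysis (finishes day 2). Taking the maximum gives a start of day 21, and it finishes at 21 + 3 = day 24.
Revision needs all of writing (finishes day 24, plus 1-day gap → day 25); analysis (finishes day 2); figure drafting (finishes day 18). That puts its earliest start at day 25; it finishes at 25 + 2 = day 27.
Submission waits on revision (finishes day 27); writing (finishes day 24); data collection (finishes day 7). The latest of these is day 27, which is the earliest submission can start.

27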